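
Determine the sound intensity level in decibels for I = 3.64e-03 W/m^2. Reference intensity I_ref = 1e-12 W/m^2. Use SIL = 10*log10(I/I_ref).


I / I_ref = 3.64e-03 / 1e-12 = 3.64e+09
SIL = 10 * log10(3.64e+09) = 95.611 dB


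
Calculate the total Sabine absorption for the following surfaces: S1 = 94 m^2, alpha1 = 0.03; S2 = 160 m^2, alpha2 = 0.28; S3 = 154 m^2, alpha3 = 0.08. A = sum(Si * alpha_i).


94 * 0.03 = 2.82
160 * 0.28 = 44.8
154 * 0.08 = 12.32
A_total = 2.82 + 44.8 + 12.32 = 59.94 m^2


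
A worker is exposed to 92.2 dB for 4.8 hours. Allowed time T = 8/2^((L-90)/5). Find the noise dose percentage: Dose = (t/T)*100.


T_allowed = 8 / 2^((92.2 - 90)/5) = 5.89708 hr
Dose = 4.8 / 5.89708 * 100 = 81.396 %


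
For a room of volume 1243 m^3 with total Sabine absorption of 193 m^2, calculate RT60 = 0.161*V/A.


RT60 = 0.161 * 1243 / 193 = 1.0369 s


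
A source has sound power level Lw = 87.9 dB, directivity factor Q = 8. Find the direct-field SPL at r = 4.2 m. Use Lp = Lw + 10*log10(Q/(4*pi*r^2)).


4*pi*r^2 = 4*pi*4.2^2 = 221.671 m^2
Q / (4*pi*r^2) = 8 / 221.671 = 0.0360895
Lp = 87.9 + 10*log10(0.0360895) = 73.474 dB


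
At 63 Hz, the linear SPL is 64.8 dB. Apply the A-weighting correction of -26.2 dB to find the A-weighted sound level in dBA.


A-weighting table: 63 Hz -> -26.2 dB correction
SPL_A = SPL + correction = 64.8 + (-26.2) = 38.6 dBA


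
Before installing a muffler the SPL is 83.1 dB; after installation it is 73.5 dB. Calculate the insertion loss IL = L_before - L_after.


Insertion loss = SPL without muffler - SPL with muffler
IL = 83.1 - 73.5 = 9.6 dB


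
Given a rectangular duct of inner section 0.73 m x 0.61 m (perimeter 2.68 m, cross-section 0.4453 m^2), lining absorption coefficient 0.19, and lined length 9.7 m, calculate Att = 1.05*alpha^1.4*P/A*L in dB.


alpha^1.4 = 0.19^1.4 = 0.0977811
Attenuation rate = 1.05 * alpha^1.4 * P / A
= 1.05 * 0.0977811 * 2.68 / 0.4453 = 0.617912 dB/m
Total Att = 0.617912 * 9.7 = 5.9937 dB


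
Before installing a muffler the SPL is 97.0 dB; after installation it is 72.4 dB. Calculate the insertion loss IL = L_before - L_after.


Insertion loss = SPL without muffler - SPL with muffler
IL = 97.0 - 72.4 = 24.6 dB


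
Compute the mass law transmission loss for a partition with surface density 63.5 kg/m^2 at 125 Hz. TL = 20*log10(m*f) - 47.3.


m * f = 63.5 * 125 = 7937.5
20*log10(7937.5) = 77.9937 dB
TL = 77.9937 - 47.3 = 30.694 dB


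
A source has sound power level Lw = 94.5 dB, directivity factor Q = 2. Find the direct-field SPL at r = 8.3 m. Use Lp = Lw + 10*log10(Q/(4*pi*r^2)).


4*pi*r^2 = 4*pi*8.3^2 = 865.697 m^2
Q / (4*pi*r^2) = 2 / 865.697 = 0.00231028
Lp = 94.5 + 10*log10(0.00231028) = 68.137 dB


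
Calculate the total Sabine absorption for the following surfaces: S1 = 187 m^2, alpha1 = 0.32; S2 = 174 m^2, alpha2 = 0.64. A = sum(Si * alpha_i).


187 * 0.32 = 59.84
174 * 0.64 = 111.36
A_total = 59.84 + 111.36 = 171.2 m^2


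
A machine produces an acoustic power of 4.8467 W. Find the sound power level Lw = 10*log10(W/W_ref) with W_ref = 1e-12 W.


W / W_ref = 4.8467 / 1e-12 = 4.8467e+12
Lw = 10 * log10(4.8467e+12) = 126.85 dB


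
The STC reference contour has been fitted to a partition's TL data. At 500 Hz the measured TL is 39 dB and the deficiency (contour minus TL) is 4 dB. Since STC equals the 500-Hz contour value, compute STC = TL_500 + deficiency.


By ASTM E413, STC = value of the fitted reference contour at 500 Hz.
Contour value at 500 Hz = TL_500 + deficiency = 39 + 4 = 43
STC = 43


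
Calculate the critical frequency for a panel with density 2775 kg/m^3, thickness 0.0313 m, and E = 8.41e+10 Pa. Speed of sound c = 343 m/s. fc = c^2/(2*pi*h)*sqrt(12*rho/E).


12*rho/E = 12*2775/8.41e+10 = 3.95957e-07
sqrt(12*rho/E) = sqrt(3.95957e-07) = 0.000629251
c^2/(2*pi*h) = 343^2/(2*pi*0.0313) = 598224
fc = 598224 * 0.000629251 = 376.43 Hz


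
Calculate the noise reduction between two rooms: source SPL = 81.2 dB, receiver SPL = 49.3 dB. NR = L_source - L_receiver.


NR = L_source - L_receiver (difference between source and receiving room levels)
NR = 81.2 - 49.3 = 31.9 dB


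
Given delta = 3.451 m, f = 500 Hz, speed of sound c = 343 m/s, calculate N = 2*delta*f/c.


N = 2*delta*f/c = 2*delta/lambda, where lambda = c/f
lambda = 343 / 500 = 0.686 m
N = 2 * 3.451 / 0.686 = 10.061


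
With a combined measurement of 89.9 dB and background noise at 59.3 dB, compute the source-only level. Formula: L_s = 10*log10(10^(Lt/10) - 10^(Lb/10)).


10^(89.9/10) = 9.77237e+08
10^(59.3/10) = 851138
Difference = 9.77237e+08 - 851138 = 9.76386e+08
L_source = 10*log10(9.76386e+08) = 89.896 dB


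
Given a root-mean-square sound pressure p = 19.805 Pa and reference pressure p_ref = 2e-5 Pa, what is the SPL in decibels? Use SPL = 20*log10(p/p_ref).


p / p_ref = 19.805 / 2e-5 = 990250
SPL = 20 * log10(990250) = 119.91 dB


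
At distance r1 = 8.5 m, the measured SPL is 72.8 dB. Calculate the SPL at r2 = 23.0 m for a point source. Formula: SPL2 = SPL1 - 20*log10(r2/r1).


r2/r1 = 23.0/8.5 = 2.70588
Correction = 20*log10(2.70588) = 8.64617 dB
SPL2 = 72.8 - 8.64617 = 64.154 dB


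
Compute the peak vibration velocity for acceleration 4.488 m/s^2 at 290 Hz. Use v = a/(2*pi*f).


omega = 2*pi*f = 2*pi*290 = 1822.12 rad/s
v = a / omega = 4.488 / 1822.12 = 0.0024631 m/s


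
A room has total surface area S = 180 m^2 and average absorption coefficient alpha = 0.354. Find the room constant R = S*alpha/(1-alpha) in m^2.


R = 180 * 0.354 / (1 - 0.354) = 98.638 m^2


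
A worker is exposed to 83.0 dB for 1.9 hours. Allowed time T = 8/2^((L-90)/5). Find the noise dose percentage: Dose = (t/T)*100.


T_allowed = 8 / 2^((83.0 - 90)/5) = 21.1121 hr
Dose = 1.9 / 21.1121 * 100 = 8.9996 %


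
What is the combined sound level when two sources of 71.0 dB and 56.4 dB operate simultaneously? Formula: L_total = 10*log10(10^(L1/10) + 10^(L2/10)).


10^(71.0/10) = 1.25893e+07
10^(56.4/10) = 436516
Sum = 1.25893e+07 + 436516 = 1.30258e+07
L_total = 10*log10(1.30258e+07) = 71.148 dB


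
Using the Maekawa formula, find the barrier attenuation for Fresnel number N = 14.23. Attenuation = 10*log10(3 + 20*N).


3 + 20*N = 3 + 20*14.23 = 287.6
Att = 10*log10(287.6) = 24.588 dB


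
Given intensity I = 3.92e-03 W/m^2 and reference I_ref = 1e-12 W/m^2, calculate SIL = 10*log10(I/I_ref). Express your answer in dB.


I / I_ref = 3.92e-03 / 1e-12 = 3.92e+09
SIL = 10 * log10(3.92e+09) = 95.933 dB


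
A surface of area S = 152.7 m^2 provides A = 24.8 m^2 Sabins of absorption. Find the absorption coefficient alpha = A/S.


Absorption coefficient = absorbed power / incident power
alpha = A / S = 24.8 / 152.7 = 0.16241


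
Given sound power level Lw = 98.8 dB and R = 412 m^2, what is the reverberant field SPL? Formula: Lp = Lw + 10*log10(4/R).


4/R = 4/412 = 0.00970874
Lp = 98.8 + 10*log10(0.00970874) = 78.672 dB


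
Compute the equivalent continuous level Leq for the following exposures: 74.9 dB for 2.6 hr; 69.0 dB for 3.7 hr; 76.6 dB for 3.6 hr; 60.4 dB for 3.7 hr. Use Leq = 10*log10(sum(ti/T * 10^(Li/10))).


T_total = 2.6 + 3.7 + 3.6 + 3.7 = 13.6 hr
(2.6/13.6) * 10^(74.9/10) = 5.90792e+06
(3.7/13.6) * 10^(69.0/10) = 2.16104e+06
(3.6/13.6) * 10^(76.6/10) = 1.20994e+07
(3.7/13.6) * 10^(60.4/10) = 298307
Sum = 5.90792e+06 + 2.16104e+06 + 1.20994e+07 + 298307 = 2.04667e+07
Leq = 10*log10(2.04667e+07) = 73.11 dB


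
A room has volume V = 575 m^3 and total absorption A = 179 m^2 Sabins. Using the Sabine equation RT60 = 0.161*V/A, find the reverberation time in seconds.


RT60 = 0.161 * 575 / 179 = 0.51718 s


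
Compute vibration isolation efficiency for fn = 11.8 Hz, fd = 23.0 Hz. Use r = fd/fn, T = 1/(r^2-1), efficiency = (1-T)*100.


r = 23.0 / 11.8 = 1.94915
r^2 - 1 = 1.94915^2 - 1 = 2.79919
T = 1/2.79919 = 0.357246
Efficiency = (1 - 0.357246)*100 = 64.275 %


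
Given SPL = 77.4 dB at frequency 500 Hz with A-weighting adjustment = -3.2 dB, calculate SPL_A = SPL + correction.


A-weighting table: 500 Hz -> -3.2 dB correction
SPL_A = SPL + correction = 77.4 + (-3.2) = 74.2 dBA


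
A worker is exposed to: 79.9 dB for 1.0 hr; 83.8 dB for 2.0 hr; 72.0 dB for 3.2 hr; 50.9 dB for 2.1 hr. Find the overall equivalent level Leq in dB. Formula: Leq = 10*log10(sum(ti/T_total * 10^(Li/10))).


T_total = 1.0 + 2.0 + 3.2 + 2.1 = 8.3 hr
(1.0/8.3) * 10^(79.9/10) = 1.17739e+07
(2.0/8.3) * 10^(83.8/10) = 5.78032e+07
(3.2/8.3) * 10^(72.0/10) = 6.11043e+06
(2.1/8.3) * 10^(50.9/10) = 31127.3
Sum = 1.17739e+07 + 5.78032e+07 + 6.11043e+06 + 31127.3 = 7.57187e+07
Leq = 10*log10(7.57187e+07) = 78.792 dB


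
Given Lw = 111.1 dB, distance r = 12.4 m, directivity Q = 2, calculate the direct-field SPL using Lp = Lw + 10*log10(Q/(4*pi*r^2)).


4*pi*r^2 = 4*pi*12.4^2 = 1932.21 m^2
Q / (4*pi*r^2) = 2 / 1932.21 = 0.00103508
Lp = 111.1 + 10*log10(0.00103508) = 81.25 dB


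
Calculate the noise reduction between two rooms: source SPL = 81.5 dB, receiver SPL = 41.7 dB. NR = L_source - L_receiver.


NR = L_source - L_receiver (difference between source and receiving room levels)
NR = 81.5 - 41.7 = 39.8 dB


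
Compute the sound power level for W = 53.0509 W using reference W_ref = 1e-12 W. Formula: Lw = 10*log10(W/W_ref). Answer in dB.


W / W_ref = 53.0509 / 1e-12 = 5.30509e+13
Lw = 10 * log10(5.30509e+13) = 137.25 dB


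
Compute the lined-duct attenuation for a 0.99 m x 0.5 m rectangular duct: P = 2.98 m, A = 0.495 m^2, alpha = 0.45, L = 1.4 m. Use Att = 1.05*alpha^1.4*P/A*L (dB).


alpha^1.4 = 0.45^1.4 = 0.326962
Attenuation rate = 1.05 * alpha^1.4 * P / A
= 1.05 * 0.326962 * 2.98 / 0.495 = 2.0668 dB/m
Total Att = 2.0668 * 1.4 = 2.8935 dB


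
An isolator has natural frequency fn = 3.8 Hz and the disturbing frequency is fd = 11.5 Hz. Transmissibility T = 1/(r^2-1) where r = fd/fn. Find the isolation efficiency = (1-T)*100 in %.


r = 11.5 / 3.8 = 3.02632
r^2 - 1 = 3.02632^2 - 1 = 8.15861
T = 1/8.15861 = 0.12257
Efficiency = (1 - 0.12257)*100 = 87.743 %


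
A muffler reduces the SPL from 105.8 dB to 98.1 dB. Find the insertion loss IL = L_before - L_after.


Insertion loss = SPL without muffler - SPL with muffler
IL = 105.8 - 98.1 = 7.7 dB


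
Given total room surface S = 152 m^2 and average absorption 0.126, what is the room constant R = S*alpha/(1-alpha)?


R = 152 * 0.126 / (1 - 0.126) = 21.913 m^2


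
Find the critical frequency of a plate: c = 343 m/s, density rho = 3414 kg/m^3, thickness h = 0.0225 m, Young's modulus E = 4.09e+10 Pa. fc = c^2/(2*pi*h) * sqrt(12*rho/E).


12*rho/E = 12*3414/4.09e+10 = 1.00166e-06
sqrt(12*rho/E) = sqrt(1.00166e-06) = 0.00100083
c^2/(2*pi*h) = 343^2/(2*pi*0.0225) = 832196
fc = 832196 * 0.00100083 = 832.89 Hz


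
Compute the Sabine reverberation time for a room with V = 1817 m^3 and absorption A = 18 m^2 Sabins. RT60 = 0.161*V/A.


RT60 = 0.161 * 1817 / 18 = 16.252 s


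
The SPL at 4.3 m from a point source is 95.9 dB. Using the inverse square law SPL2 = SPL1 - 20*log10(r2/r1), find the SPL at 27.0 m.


r2/r1 = 27.0/4.3 = 6.27907
Correction = 20*log10(6.27907) = 15.9579 dB
SPL2 = 95.9 - 15.9579 = 79.942 dB


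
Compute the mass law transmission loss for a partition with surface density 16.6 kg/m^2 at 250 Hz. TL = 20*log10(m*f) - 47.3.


m * f = 16.6 * 250 = 4150
20*log10(4150) = 72.361 dB
TL = 72.361 - 47.3 = 25.061 dB


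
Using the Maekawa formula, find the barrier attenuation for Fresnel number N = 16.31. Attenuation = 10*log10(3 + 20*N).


3 + 20*N = 3 + 20*16.31 = 329.2
Att = 10*log10(329.2) = 25.175 dB


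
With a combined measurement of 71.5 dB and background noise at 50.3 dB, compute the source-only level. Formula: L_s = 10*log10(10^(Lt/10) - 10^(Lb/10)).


10^(71.5/10) = 1.41254e+07
10^(50.3/10) = 107152
Difference = 1.41254e+07 - 107152 = 1.40182e+07
L_source = 10*log10(1.40182e+07) = 71.467 dB


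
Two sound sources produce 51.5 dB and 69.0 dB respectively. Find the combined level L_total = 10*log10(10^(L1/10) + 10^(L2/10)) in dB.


10^(51.5/10) = 141254
10^(69.0/10) = 7.94328e+06
Sum = 141254 + 7.94328e+06 = 8.08453e+06
L_total = 10*log10(8.08453e+06) = 69.077 dB


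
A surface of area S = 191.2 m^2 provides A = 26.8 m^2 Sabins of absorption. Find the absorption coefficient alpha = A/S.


Absorption coefficient = absorbed power / incident power
alpha = A / S = 26.8 / 191.2 = 0.14017


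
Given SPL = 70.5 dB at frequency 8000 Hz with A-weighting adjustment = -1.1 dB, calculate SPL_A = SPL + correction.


A-weighting table: 8000 Hz -> -1.1 dB correction
SPL_A = SPL + correction = 70.5 + (-1.1) = 69.4 dBA


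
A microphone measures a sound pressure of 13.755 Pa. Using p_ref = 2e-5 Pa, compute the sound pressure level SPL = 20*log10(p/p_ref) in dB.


p / p_ref = 13.755 / 2e-5 = 687750
SPL = 20 * log10(687750) = 116.75 dB


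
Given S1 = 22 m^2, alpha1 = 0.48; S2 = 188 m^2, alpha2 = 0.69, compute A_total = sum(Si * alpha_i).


22 * 0.48 = 10.56
188 * 0.69 = 129.72
A_total = 10.56 + 129.72 = 140.28 m^2


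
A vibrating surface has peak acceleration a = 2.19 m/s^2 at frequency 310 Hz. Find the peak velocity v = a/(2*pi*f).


omega = 2*pi*f = 2*pi*310 = 1947.79 rad/s
v = a / omega = 2.19 / 1947.79 = 0.0011244 m/s


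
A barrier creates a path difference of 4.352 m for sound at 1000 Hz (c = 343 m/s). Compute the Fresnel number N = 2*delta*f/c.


N = 2*delta*f/c = 2*delta/lambda, where lambda = c/f
lambda = 343 / 1000 = 0.343 m
N = 2 * 4.352 / 0.343 = 25.376


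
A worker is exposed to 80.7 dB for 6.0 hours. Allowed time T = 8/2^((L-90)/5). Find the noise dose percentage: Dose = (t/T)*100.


T_allowed = 8 / 2^((80.7 - 90)/5) = 29.0406 hr
Dose = 6.0 / 29.0406 * 100 = 20.661 %


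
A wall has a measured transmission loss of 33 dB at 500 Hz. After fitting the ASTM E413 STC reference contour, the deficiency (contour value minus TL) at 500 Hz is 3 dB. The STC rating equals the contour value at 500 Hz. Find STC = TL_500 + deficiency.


By ASTM E413, STC = value of the fitted reference contour at 500 Hz.
Contour value at 500 Hz = TL_500 + deficiency = 33 + 3 = 36
STC = 36


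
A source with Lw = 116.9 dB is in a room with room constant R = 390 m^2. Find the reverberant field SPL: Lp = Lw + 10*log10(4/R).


4/R = 4/390 = 0.0102564
Lp = 116.9 + 10*log10(0.0102564) = 97.01 dB


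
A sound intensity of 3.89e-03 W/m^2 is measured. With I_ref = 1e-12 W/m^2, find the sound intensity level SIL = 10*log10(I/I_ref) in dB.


I / I_ref = 3.89e-03 / 1e-12 = 3.89e+09
SIL = 10 * log10(3.89e+09) = 95.899 dB


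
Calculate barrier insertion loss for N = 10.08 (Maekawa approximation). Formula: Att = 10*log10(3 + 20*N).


3 + 20*N = 3 + 20*10.08 = 204.6
Att = 10*log10(204.6) = 23.109 dB


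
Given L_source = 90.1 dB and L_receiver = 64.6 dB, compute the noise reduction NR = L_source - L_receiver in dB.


NR = L_source - L_receiver (difference between source and receiving room levels)
NR = 90.1 - 64.6 = 25.5 dB


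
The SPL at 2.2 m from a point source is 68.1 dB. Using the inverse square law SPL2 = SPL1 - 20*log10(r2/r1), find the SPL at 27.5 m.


r2/r1 = 27.5/2.2 = 12.5
Correction = 20*log10(12.5) = 21.9382 dB
SPL2 = 68.1 - 21.9382 = 46.162 dB


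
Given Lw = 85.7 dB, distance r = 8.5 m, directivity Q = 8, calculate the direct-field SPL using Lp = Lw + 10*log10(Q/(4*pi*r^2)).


4*pi*r^2 = 4*pi*8.5^2 = 907.92 m^2
Q / (4*pi*r^2) = 8 / 907.92 = 0.00881135
Lp = 85.7 + 10*log10(0.00881135) = 65.15 dB


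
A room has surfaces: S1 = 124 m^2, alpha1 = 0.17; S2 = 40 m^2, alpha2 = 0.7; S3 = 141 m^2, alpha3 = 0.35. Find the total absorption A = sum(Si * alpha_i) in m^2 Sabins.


124 * 0.17 = 21.08
40 * 0.7 = 28
141 * 0.35 = 49.35
A_total = 21.08 + 28 + 49.35 = 98.43 m^2


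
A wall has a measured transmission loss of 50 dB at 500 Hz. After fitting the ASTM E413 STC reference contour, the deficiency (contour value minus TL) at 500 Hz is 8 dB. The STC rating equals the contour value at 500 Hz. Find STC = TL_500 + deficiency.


By ASTM E413, STC = value of the fitted reference contour at 500 Hz.
Contour value at 500 Hz = TL_500 + deficiency = 50 + 8 = 58
STC = 58


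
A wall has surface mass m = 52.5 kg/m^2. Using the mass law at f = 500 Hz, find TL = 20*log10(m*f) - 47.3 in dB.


m * f = 52.5 * 500 = 26250
20*log10(26250) = 88.3826 dB
TL = 88.3826 - 47.3 = 41.083 dB


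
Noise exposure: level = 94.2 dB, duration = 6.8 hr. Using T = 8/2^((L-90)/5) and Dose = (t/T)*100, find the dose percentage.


T_allowed = 8 / 2^((94.2 - 90)/5) = 4.46915 hr
Dose = 6.8 / 4.46915 * 100 = 152.15 %


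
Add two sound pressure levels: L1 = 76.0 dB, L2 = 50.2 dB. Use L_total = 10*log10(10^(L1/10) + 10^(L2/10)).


10^(76.0/10) = 3.98107e+07
10^(50.2/10) = 104713
Sum = 3.98107e+07 + 104713 = 3.99154e+07
L_total = 10*log10(3.99154e+07) = 76.011 dB


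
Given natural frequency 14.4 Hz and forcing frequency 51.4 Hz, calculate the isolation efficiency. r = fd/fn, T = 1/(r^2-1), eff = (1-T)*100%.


r = 51.4 / 14.4 = 3.56944
r^2 - 1 = 3.56944^2 - 1 = 11.7409
T = 1/11.7409 = 0.0851723
Efficiency = (1 - 0.0851723)*100 = 91.483 %


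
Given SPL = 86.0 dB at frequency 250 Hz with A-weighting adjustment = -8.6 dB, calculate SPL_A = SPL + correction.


A-weighting table: 250 Hz -> -8.6 dB correction
SPL_A = SPL + correction = 86.0 + (-8.6) = 77.4 dBA


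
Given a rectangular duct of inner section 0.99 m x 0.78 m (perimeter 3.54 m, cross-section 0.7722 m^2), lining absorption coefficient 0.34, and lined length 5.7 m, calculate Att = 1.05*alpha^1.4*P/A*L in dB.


alpha^1.4 = 0.34^1.4 = 0.220836
Attenuation rate = 1.05 * alpha^1.4 * P / A
= 1.05 * 0.220836 * 3.54 / 0.7722 = 1.063 dB/m
Total Att = 1.063 * 5.7 = 6.0591 dB


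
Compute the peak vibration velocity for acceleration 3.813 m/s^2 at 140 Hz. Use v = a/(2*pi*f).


omega = 2*pi*f = 2*pi*140 = 879.646 rad/s
v = a / omega = 3.813 / 879.646 = 0.0043347 m/s


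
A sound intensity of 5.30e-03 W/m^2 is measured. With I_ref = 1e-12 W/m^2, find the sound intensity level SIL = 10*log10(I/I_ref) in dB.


I / I_ref = 5.30e-03 / 1e-12 = 5.3e+09
SIL = 10 * log10(5.3e+09) = 97.243 dB


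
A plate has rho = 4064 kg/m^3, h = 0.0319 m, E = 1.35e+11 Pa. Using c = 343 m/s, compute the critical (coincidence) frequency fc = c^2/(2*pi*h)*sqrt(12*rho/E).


12*rho/E = 12*4064/1.35e+11 = 3.61244e-07
sqrt(12*rho/E) = sqrt(3.61244e-07) = 0.000601036
c^2/(2*pi*h) = 343^2/(2*pi*0.0319) = 586972
fc = 586972 * 0.000601036 = 352.79 Hz


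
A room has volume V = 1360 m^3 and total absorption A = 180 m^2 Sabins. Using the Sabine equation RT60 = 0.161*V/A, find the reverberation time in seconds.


RT60 = 0.161 * 1360 / 180 = 1.2164 s


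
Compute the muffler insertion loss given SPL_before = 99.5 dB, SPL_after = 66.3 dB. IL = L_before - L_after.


Insertion loss = SPL without muffler - SPL with muffler
IL = 99.5 - 66.3 = 33.2 dB


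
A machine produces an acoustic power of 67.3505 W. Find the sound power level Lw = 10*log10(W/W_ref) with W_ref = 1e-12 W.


W / W_ref = 67.3505 / 1e-12 = 6.73505e+13
Lw = 10 * log10(6.73505e+13) = 138.28 dB


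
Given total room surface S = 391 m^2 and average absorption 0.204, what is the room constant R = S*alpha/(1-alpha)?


R = 391 * 0.204 / (1 - 0.204) = 100.21 m^2


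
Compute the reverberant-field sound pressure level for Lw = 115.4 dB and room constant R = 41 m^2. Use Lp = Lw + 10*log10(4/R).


4/R = 4/41 = 0.097561
Lp = 115.4 + 10*log10(0.097561) = 105.29 dB


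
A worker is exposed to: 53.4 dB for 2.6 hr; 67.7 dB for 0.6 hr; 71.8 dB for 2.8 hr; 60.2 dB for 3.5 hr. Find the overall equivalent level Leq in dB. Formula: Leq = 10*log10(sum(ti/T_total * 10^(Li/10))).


T_total = 2.6 + 0.6 + 2.8 + 3.5 = 9.5 hr
(2.6/9.5) * 10^(53.4/10) = 59875.6
(0.6/9.5) * 10^(67.7/10) = 371901
(2.8/9.5) * 10^(71.8/10) = 4.46102e+06
(3.5/9.5) * 10^(60.2/10) = 385784
Sum = 59875.6 + 371901 + 4.46102e+06 + 385784 = 5.27858e+06
Leq = 10*log10(5.27858e+06) = 67.225 dB


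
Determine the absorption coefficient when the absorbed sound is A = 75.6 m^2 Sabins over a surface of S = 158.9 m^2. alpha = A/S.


Absorption coefficient = absorbed power / incident power
alpha = A / S = 75.6 / 158.9 = 0.47577


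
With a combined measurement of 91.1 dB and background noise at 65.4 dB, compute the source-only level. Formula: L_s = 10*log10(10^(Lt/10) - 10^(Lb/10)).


10^(91.1/10) = 1.28825e+09
10^(65.4/10) = 3.46737e+06
Difference = 1.28825e+09 - 3.46737e+06 = 1.28478e+09
L_source = 10*log10(1.28478e+09) = 91.088 dB


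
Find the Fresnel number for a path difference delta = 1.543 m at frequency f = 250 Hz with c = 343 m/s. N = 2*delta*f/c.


N = 2*delta*f/c = 2*delta/lambda, where lambda = c/f
lambda = 343 / 250 = 1.372 m
N = 2 * 1.543 / 1.372 = 2.2493


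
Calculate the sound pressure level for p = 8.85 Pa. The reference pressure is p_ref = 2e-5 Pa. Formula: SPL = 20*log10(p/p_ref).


p / p_ref = 8.85 / 2e-5 = 442500
SPL = 20 * log10(442500) = 112.92 dB


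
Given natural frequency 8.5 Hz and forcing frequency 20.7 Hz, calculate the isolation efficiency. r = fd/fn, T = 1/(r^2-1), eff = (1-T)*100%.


r = 20.7 / 8.5 = 2.43529
r^2 - 1 = 2.43529^2 - 1 = 4.93064
T = 1/4.93064 = 0.202813
Efficiency = (1 - 0.202813)*100 = 79.719 %


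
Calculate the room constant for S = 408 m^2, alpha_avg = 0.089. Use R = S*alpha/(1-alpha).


R = 408 * 0.089 / (1 - 0.089) = 39.859 m^2


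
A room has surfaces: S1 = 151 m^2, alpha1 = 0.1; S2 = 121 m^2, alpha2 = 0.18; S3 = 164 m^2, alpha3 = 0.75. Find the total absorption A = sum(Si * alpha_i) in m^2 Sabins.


151 * 0.1 = 15.1
121 * 0.18 = 21.78
164 * 0.75 = 123
A_total = 15.1 + 21.78 + 123 = 159.88 m^2


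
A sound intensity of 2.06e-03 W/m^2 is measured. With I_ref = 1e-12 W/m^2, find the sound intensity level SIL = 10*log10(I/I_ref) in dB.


I / I_ref = 2.06e-03 / 1e-12 = 2.06e+09
SIL = 10 * log10(2.06e+09) = 93.139 dB


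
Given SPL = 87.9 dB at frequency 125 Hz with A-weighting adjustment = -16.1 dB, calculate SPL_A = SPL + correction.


A-weighting table: 125 Hz -> -16.1 dB correction
SPL_A = SPL + correction = 87.9 + (-16.1) = 71.8 dBA


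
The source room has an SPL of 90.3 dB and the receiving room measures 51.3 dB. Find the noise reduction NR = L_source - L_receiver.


NR = L_source - L_receiver (difference between source and receiving room levels)
NR = 90.3 - 51.3 = 39 dB


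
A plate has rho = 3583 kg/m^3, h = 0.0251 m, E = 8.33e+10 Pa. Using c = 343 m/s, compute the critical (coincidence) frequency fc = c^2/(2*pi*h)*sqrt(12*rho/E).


12*rho/E = 12*3583/8.33e+10 = 5.16158e-07
sqrt(12*rho/E) = sqrt(5.16158e-07) = 0.000718441
c^2/(2*pi*h) = 343^2/(2*pi*0.0251) = 745993
fc = 745993 * 0.000718441 = 535.95 Hz


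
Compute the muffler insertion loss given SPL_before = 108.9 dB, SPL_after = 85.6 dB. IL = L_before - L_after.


Insertion loss = SPL without muffler - SPL with muffler
IL = 108.9 - 85.6 = 23.3 dB


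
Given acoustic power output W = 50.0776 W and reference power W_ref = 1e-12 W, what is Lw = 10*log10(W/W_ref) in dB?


W / W_ref = 50.0776 / 1e-12 = 5.00776e+13
Lw = 10 * log10(5.00776e+13) = 137 dB


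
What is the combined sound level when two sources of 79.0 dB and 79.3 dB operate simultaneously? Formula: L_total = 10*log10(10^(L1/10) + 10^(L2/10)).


10^(79.0/10) = 7.94328e+07
10^(79.3/10) = 8.51138e+07
Sum = 7.94328e+07 + 8.51138e+07 = 1.64547e+08
L_total = 10*log10(1.64547e+08) = 82.163 dB


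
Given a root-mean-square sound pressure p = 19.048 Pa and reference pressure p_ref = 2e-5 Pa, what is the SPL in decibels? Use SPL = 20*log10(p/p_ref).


p / p_ref = 19.048 / 2e-5 = 952400
SPL = 20 * log10(952400) = 119.58 dB


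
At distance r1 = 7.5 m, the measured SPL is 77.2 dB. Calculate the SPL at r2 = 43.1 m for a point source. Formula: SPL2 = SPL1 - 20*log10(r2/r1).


r2/r1 = 43.1/7.5 = 5.74667
Correction = 20*log10(5.74667) = 15.1883 dB
SPL2 = 77.2 - 15.1883 = 62.012 dB


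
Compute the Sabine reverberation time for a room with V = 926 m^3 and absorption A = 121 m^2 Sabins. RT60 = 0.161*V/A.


RT60 = 0.161 * 926 / 121 = 1.2321 s


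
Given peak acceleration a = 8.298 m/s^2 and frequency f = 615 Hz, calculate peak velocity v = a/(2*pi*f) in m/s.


omega = 2*pi*f = 2*pi*615 = 3864.16 rad/s
v = a / omega = 8.298 / 3864.16 = 0.0021474 m/s


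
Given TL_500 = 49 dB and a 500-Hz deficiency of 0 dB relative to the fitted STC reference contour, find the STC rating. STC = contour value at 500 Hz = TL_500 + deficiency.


By ASTM E413, STC = value of the fitted reference contour at 500 Hz.
Contour value at 500 Hz = TL_500 + deficiency = 49 + 0 = 49
STC = 49


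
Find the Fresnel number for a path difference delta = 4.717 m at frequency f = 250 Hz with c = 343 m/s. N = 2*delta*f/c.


N = 2*delta*f/c = 2*delta/lambda, where lambda = c/f
lambda = 343 / 250 = 1.372 m
N = 2 * 4.717 / 1.372 = 6.8761


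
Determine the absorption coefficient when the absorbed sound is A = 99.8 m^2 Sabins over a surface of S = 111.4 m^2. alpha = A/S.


Absorption coefficient = absorbed power / incident power
alpha = A / S = 99.8 / 111.4 = 0.89587


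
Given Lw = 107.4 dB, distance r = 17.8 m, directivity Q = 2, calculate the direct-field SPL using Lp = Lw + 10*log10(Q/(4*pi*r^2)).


4*pi*r^2 = 4*pi*17.8^2 = 3981.53 m^2
Q / (4*pi*r^2) = 2 / 3981.53 = 0.000502319
Lp = 107.4 + 10*log10(0.000502319) = 74.41 dB


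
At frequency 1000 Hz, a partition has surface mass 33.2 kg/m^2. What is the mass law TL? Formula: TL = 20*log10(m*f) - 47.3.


m * f = 33.2 * 1000 = 33200
20*log10(33200) = 90.4228 dB
TL = 90.4228 - 47.3 = 43.123 dB


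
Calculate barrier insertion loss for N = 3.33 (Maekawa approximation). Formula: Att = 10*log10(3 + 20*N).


3 + 20*N = 3 + 20*3.33 = 69.6
Att = 10*log10(69.6) = 18.426 dB


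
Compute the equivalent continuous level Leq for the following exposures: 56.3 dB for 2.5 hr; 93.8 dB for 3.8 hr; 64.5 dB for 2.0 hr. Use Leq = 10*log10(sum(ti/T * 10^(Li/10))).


T_total = 2.5 + 3.8 + 2.0 = 8.3 hr
(2.5/8.3) * 10^(56.3/10) = 128488
(3.8/8.3) * 10^(93.8/10) = 1.09826e+09
(2.0/8.3) * 10^(64.5/10) = 679128
Sum = 128488 + 1.09826e+09 + 679128 = 1.09907e+09
Leq = 10*log10(1.09907e+09) = 90.41 dB


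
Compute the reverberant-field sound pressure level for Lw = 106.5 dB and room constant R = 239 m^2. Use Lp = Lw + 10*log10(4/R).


4/R = 4/239 = 0.0167364
Lp = 106.5 + 10*log10(0.0167364) = 88.737 dB


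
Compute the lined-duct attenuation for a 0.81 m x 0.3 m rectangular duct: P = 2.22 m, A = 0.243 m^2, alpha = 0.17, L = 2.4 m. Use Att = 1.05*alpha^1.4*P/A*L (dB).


alpha^1.4 = 0.17^1.4 = 0.0836813
Attenuation rate = 1.05 * alpha^1.4 * P / A
= 1.05 * 0.0836813 * 2.22 / 0.243 = 0.802721 dB/m
Total Att = 0.802721 * 2.4 = 1.9265 dB


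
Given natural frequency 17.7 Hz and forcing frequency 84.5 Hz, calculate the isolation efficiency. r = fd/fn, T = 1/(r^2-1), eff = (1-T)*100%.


r = 84.5 / 17.7 = 4.77401
r^2 - 1 = 4.77401^2 - 1 = 21.7912
T = 1/21.7912 = 0.0458901
Efficiency = (1 - 0.0458901)*100 = 95.411 %


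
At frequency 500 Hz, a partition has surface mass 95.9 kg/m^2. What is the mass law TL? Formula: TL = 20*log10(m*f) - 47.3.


m * f = 95.9 * 500 = 47950
20*log10(47950) = 93.6158 dB
TL = 93.6158 - 47.3 = 46.316 dB


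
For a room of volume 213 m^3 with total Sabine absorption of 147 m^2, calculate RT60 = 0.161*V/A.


RT60 = 0.161 * 213 / 147 = 0.23329 s


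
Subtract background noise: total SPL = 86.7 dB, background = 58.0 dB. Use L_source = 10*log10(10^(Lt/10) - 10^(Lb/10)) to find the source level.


10^(86.7/10) = 4.67735e+08
10^(58.0/10) = 630957
Difference = 4.67735e+08 - 630957 = 4.67104e+08
L_source = 10*log10(4.67104e+08) = 86.694 dB


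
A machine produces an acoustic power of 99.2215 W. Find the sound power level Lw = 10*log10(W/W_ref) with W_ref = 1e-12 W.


W / W_ref = 99.2215 / 1e-12 = 9.92215e+13
Lw = 10 * log10(9.92215e+13) = 139.97 dB


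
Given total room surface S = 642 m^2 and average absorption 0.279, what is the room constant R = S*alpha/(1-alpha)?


R = 642 * 0.279 / (1 - 0.279) = 248.43 m^2


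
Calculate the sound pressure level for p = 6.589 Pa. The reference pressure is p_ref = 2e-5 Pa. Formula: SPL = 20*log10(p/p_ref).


p / p_ref = 6.589 / 2e-5 = 329450
SPL = 20 * log10(329450) = 110.36 dB


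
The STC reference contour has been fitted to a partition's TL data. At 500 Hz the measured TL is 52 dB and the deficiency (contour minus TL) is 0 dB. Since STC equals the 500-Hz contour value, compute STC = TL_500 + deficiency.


By ASTM E413, STC = value of the fitted reference contour at 500 Hz.
Contour value at 500 Hz = TL_500 + deficiency = 52 + 0 = 52
STC = 52


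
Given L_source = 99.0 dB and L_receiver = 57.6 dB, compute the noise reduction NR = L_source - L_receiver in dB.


NR = L_source - L_receiver (difference between source and receiving room levels)
NR = 99.0 - 57.6 = 41.4 dB


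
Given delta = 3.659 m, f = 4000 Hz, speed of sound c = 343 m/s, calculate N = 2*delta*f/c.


N = 2*delta*f/c = 2*delta/lambda, where lambda = c/f
lambda = 343 / 4000 = 0.08575 m
N = 2 * 3.659 / 0.08575 = 85.341


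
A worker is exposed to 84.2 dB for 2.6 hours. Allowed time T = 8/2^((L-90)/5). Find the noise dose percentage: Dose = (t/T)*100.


T_allowed = 8 / 2^((84.2 - 90)/5) = 17.8766 hr
Dose = 2.6 / 17.8766 * 100 = 14.544 %


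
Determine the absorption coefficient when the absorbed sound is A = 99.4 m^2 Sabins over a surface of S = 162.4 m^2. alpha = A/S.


Absorption coefficient = absorbed power / incident power
alpha = A / S = 99.4 / 162.4 = 0.61207


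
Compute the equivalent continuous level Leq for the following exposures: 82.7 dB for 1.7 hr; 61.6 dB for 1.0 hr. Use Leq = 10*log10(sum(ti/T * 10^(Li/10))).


T_total = 1.7 + 1.0 = 2.7 hr
(1.7/2.7) * 10^(82.7/10) = 1.17243e+08
(1.0/2.7) * 10^(61.6/10) = 535348
Sum = 1.17243e+08 + 535348 = 1.17778e+08
Leq = 10*log10(1.17778e+08) = 80.711 dB


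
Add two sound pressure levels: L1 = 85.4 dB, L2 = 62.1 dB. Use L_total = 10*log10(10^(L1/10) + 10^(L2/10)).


10^(85.4/10) = 3.46737e+08
10^(62.1/10) = 1.62181e+06
Sum = 3.46737e+08 + 1.62181e+06 = 3.48359e+08
L_total = 10*log10(3.48359e+08) = 85.42 dB


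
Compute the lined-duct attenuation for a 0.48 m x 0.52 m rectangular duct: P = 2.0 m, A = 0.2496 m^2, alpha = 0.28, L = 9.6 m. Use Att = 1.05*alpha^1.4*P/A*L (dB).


alpha^1.4 = 0.28^1.4 = 0.168276
Attenuation rate = 1.05 * alpha^1.4 * P / A
= 1.05 * 0.168276 * 2.0 / 0.2496 = 1.41578 dB/m
Total Att = 1.41578 * 9.6 = 13.591 dB


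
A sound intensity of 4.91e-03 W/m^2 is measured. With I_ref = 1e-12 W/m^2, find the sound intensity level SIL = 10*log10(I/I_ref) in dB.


I / I_ref = 4.91e-03 / 1e-12 = 4.91e+09
SIL = 10 * log10(4.91e+09) = 96.911 dB


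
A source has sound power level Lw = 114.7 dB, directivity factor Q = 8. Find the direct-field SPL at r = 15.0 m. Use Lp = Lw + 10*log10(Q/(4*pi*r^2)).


4*pi*r^2 = 4*pi*15.0^2 = 2827.43 m^2
Q / (4*pi*r^2) = 8 / 2827.43 = 0.00282942
Lp = 114.7 + 10*log10(0.00282942) = 89.217 dB


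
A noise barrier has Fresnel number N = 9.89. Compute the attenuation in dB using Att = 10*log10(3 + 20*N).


3 + 20*N = 3 + 20*9.89 = 200.8
Att = 10*log10(200.8) = 23.028 dB


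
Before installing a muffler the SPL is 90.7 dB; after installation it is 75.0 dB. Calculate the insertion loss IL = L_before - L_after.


Insertion loss = SPL without muffler - SPL with muffler
IL = 90.7 - 75.0 = 15.7 dB


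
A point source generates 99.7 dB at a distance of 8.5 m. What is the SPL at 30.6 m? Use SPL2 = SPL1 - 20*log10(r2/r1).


r2/r1 = 30.6/8.5 = 3.6
Correction = 20*log10(3.6) = 11.1261 dB
SPL2 = 99.7 - 11.1261 = 88.574 dB


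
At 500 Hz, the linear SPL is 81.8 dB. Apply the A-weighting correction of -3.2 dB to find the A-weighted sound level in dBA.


A-weighting table: 500 Hz -> -3.2 dB correction
SPL_A = SPL + correction = 81.8 + (-3.2) = 78.6 dBA


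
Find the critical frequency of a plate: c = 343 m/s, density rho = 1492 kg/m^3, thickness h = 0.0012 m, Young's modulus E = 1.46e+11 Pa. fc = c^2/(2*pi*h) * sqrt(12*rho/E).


12*rho/E = 12*1492/1.46e+11 = 1.2263e-07
sqrt(12*rho/E) = sqrt(1.2263e-07) = 0.000350186
c^2/(2*pi*h) = 343^2/(2*pi*0.0012) = 1.56037e+07
fc = 1.56037e+07 * 0.000350186 = 5464.2 Hz


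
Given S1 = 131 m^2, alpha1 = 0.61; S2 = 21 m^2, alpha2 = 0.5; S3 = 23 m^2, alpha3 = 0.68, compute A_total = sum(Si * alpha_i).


131 * 0.61 = 79.91
21 * 0.5 = 10.5
23 * 0.68 = 15.64
A_total = 79.91 + 10.5 + 15.64 = 106.05 m^2


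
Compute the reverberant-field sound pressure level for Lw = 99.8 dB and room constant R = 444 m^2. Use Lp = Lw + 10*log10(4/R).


4/R = 4/444 = 0.00900901
Lp = 99.8 + 10*log10(0.00900901) = 79.347 dB


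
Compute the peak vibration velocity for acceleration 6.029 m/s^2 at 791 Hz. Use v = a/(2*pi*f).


omega = 2*pi*f = 2*pi*791 = 4970 rad/s
v = a / omega = 6.029 / 4970 = 0.0012131 m/s


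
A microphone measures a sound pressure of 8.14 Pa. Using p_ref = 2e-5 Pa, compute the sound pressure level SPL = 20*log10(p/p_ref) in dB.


p / p_ref = 8.14 / 2e-5 = 407000
SPL = 20 * log10(407000) = 112.19 dB


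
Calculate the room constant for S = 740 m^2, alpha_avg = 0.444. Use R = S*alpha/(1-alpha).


R = 740 * 0.444 / (1 - 0.444) = 590.94 m^2


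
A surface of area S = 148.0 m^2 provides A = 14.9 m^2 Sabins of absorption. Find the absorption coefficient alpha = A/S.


Absorption coefficient = absorbed power / incident power
alpha = A / S = 14.9 / 148.0 = 0.10068


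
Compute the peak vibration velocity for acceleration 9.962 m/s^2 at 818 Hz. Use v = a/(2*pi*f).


omega = 2*pi*f = 2*pi*818 = 5139.65 rad/s
v = a / omega = 9.962 / 5139.65 = 0.0019383 m/s


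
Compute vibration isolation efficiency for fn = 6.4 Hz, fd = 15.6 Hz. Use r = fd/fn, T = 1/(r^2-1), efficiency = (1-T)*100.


r = 15.6 / 6.4 = 2.4375
r^2 - 1 = 2.4375^2 - 1 = 4.94141
T = 1/4.94141 = 0.202371
Efficiency = (1 - 0.202371)*100 = 79.763 %


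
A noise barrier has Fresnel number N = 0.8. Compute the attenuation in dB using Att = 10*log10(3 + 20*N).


3 + 20*N = 3 + 20*0.8 = 19
Att = 10*log10(19) = 12.788 dB


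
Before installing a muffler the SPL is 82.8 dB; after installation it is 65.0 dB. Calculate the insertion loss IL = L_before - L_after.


Insertion loss = SPL without muffler - SPL with muffler
IL = 82.8 - 65.0 = 17.8 dB


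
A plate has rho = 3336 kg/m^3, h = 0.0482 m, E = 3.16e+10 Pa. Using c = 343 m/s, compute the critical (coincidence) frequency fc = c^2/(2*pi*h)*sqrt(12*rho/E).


12*rho/E = 12*3336/3.16e+10 = 1.26684e-06
sqrt(12*rho/E) = sqrt(1.26684e-06) = 0.00112554
c^2/(2*pi*h) = 343^2/(2*pi*0.0482) = 388473
fc = 388473 * 0.00112554 = 437.24 Hz


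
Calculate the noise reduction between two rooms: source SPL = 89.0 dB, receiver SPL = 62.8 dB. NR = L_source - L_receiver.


NR = L_source - L_receiver (difference between source and receiving room levels)
NR = 89.0 - 62.8 = 26.2 dB


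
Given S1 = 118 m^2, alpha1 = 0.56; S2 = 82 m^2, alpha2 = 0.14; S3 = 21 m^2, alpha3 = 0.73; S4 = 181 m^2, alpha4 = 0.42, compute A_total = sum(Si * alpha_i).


118 * 0.56 = 66.08
82 * 0.14 = 11.48
21 * 0.73 = 15.33
181 * 0.42 = 76.02
A_total = 66.08 + 11.48 + 15.33 + 76.02 = 168.91 m^2


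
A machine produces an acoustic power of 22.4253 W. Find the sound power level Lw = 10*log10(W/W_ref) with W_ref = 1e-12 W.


W / W_ref = 22.4253 / 1e-12 = 2.24253e+13
Lw = 10 * log10(2.24253e+13) = 133.51 dB


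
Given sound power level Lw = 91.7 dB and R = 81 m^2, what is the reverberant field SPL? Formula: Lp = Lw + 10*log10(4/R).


4/R = 4/81 = 0.0493827
Lp = 91.7 + 10*log10(0.0493827) = 78.636 dB


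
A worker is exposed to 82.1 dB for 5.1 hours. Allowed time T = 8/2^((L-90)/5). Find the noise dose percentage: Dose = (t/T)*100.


T_allowed = 8 / 2^((82.1 - 90)/5) = 23.9176 hr
Dose = 5.1 / 23.9176 * 100 = 21.323 %


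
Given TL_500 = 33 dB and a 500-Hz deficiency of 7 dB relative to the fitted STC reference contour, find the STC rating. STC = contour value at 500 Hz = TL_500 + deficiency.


By ASTM E413, STC = value of the fitted reference contour at 500 Hz.
Contour value at 500 Hz = TL_500 + deficiency = 33 + 7 = 40
STC = 40


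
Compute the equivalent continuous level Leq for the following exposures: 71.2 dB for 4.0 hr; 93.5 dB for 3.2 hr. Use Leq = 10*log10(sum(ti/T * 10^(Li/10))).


T_total = 4.0 + 3.2 = 7.2 hr
(4.0/7.2) * 10^(71.2/10) = 7.32365e+06
(3.2/7.2) * 10^(93.5/10) = 9.94987e+08
Sum = 7.32365e+06 + 9.94987e+08 = 1.00231e+09
Leq = 10*log10(1.00231e+09) = 90.01 dB


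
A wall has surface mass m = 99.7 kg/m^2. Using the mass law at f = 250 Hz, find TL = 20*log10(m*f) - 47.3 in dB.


m * f = 99.7 * 250 = 24925
20*log10(24925) = 87.9327 dB
TL = 87.9327 - 47.3 = 40.633 dB


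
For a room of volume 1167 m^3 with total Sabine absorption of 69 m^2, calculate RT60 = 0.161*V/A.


RT60 = 0.161 * 1167 / 69 = 2.723 s


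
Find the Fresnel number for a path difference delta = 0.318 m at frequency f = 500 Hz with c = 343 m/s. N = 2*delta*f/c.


N = 2*delta*f/c = 2*delta/lambda, where lambda = c/f
lambda = 343 / 500 = 0.686 m
N = 2 * 0.318 / 0.686 = 0.92711


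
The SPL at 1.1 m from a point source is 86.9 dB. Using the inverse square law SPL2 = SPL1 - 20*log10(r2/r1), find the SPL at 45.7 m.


r2/r1 = 45.7/1.1 = 41.5455
Correction = 20*log10(41.5455) = 32.3705 dB
SPL2 = 86.9 - 32.3705 = 54.53 dB


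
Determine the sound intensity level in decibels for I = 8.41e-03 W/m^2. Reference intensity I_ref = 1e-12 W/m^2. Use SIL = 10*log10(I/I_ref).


I / I_ref = 8.41e-03 / 1e-12 = 8.41e+09
SIL = 10 * log10(8.41e+09) = 99.248 dB


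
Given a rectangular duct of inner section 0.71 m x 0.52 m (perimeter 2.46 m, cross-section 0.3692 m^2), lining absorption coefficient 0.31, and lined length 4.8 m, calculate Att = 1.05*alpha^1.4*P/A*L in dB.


alpha^1.4 = 0.31^1.4 = 0.194047
Attenuation rate = 1.05 * alpha^1.4 * P / A
= 1.05 * 0.194047 * 2.46 / 0.3692 = 1.35759 dB/m
Total Att = 1.35759 * 4.8 = 6.5164 dB


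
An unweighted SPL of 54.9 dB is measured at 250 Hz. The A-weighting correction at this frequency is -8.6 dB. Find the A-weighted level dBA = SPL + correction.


A-weighting table: 250 Hz -> -8.6 dB correction
SPL_A = SPL + correction = 54.9 + (-8.6) = 46.3 dBA


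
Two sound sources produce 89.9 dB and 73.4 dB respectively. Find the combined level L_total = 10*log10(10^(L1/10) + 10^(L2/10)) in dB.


10^(89.9/10) = 9.77237e+08
10^(73.4/10) = 2.18776e+07
Sum = 9.77237e+08 + 2.18776e+07 = 9.99115e+08
L_total = 10*log10(9.99115e+08) = 89.996 dB


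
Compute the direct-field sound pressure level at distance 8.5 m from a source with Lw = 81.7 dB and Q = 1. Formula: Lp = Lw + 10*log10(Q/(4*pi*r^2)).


4*pi*r^2 = 4*pi*8.5^2 = 907.92 m^2
Q / (4*pi*r^2) = 1 / 907.92 = 0.00110142
Lp = 81.7 + 10*log10(0.00110142) = 52.12 dB


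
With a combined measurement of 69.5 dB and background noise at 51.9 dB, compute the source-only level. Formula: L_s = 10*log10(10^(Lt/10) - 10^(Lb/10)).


10^(69.5/10) = 8.91251e+06
10^(51.9/10) = 154882
Difference = 8.91251e+06 - 154882 = 8.75763e+06
L_source = 10*log10(8.75763e+06) = 69.424 dB


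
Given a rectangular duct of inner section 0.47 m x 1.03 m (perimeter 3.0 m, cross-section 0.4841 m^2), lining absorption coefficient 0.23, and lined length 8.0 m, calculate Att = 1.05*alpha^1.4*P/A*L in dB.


alpha^1.4 = 0.23^1.4 = 0.127767
Attenuation rate = 1.05 * alpha^1.4 * P / A
= 1.05 * 0.127767 * 3.0 / 0.4841 = 0.83137 dB/m
Total Att = 0.83137 * 8.0 = 6.651 dB
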